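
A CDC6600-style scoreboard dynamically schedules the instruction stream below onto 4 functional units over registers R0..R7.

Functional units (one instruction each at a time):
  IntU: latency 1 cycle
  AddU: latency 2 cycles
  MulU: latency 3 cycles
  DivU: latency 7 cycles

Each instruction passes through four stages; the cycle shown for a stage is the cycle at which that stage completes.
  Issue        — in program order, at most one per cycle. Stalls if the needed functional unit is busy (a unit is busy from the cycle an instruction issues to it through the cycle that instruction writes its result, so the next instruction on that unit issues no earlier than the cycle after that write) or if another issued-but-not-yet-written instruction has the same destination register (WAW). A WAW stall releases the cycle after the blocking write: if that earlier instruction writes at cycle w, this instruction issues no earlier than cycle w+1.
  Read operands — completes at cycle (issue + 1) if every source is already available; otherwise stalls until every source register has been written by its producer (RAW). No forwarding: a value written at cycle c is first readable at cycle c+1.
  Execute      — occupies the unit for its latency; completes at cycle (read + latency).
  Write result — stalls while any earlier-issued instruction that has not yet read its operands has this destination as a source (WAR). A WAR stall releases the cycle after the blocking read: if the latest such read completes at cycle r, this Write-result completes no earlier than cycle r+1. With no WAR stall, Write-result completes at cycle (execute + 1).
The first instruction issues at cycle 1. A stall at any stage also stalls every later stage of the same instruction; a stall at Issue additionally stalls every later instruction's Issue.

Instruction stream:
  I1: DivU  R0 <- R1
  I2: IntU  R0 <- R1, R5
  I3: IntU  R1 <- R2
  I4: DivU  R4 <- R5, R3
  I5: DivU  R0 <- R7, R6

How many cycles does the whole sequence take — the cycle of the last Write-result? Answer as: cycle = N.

cycle 1: I1 dispatched to DivU
cycle 2: I1 operands ready
cycle 9: I1 complete
cycle 10: R0←I1
cycle 11: I2 dispatched to IntU
cycle 12: I2 operands ready
cycle 13: I2 complete
cycle 14: R0←I2
cycle 15: I3 dispatched to IntU
cycle 16: I3 operands ready · I4 dispatched to DivU
cycle 17: I3 complete · I4 operands ready
cycle 18: R1←I3
cycle 24: I4 complete
cycle 25: R4←I4
cycle 26: I5 dispatched to DivU
cycle 27: I5 operands ready
cycle 34: I5 complete
cycle 35: R0←I5

cycle = 35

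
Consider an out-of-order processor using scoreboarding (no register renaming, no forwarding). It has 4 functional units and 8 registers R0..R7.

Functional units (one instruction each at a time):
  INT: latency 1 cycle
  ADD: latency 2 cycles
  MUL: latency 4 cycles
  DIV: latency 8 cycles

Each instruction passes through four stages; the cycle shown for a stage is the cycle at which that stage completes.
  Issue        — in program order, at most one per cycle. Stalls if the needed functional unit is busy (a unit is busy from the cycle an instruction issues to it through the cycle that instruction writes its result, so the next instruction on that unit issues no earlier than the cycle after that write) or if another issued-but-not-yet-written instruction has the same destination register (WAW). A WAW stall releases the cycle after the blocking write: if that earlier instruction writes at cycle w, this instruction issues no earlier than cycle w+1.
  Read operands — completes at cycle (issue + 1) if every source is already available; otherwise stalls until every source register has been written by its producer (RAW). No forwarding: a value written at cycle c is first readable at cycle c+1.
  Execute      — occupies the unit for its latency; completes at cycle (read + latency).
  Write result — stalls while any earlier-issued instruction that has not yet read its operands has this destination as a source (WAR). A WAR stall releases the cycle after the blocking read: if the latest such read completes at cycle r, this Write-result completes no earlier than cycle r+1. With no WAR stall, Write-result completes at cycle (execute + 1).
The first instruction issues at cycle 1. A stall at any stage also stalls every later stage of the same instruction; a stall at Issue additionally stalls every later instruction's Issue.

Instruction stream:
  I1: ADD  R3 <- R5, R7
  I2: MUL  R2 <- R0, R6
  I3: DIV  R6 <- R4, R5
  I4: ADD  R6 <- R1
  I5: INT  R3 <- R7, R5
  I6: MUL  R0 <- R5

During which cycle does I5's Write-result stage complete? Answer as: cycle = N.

cycle = 18

I1  is:1  ro:2  ex:4  wr:5
I2  is:2  ro:3  ex:7  wr:8
I3  is:3  ro:4  ex:12  wr:13
I4  is:14  ro:15  ex:17  wr:18  — WAW R6: wait I3 write@13
I5  is:15  ro:16  ex:17  wr:18
I6  is:16  ro:17  ex:21  wr:22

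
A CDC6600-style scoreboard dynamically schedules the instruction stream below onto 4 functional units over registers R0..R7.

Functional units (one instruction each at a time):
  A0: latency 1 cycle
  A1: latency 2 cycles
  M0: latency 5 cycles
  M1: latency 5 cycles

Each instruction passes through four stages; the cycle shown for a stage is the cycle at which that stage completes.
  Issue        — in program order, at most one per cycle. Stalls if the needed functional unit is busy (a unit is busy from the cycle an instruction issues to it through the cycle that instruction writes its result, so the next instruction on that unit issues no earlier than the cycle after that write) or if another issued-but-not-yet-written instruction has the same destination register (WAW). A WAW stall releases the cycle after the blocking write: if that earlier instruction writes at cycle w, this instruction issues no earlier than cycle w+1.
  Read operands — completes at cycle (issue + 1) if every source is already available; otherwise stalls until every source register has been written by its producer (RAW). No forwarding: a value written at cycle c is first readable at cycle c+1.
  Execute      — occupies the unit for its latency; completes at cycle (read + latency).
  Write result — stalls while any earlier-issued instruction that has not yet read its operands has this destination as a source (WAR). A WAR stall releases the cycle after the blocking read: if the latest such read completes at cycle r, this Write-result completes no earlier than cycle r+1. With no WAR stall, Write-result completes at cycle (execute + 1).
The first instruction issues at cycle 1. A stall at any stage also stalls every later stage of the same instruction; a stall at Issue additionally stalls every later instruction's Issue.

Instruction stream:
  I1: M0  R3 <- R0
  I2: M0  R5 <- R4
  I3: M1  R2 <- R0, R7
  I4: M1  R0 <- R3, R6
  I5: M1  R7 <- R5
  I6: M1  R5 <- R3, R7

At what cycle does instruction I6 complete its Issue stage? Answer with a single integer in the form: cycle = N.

cycle = 34

t=1  I1 dispatched to M0
t=2  I1 operands ready
t=7  I1 complete
t=8  R3←I1
t=9  I2 dispatched to M0
t=10  I2 operands ready, I3 dispatched to M1
t=11  I3 operands ready
t=15  I2 complete
t=16  R5←I2, I3 complete
t=17  R2←I3
t=18  I4 dispatched to M1
t=19  I4 operands ready
t=24  I4 complete
t=25  R0←I4
t=26  I5 dispatched to M1
t=27  I5 operands ready
t=32  I5 complete
t=33  R7←I5
t=34  I6 dispatched to M1
t=35  I6 operands ready
t=40  I6 complete
t=41  R5←I6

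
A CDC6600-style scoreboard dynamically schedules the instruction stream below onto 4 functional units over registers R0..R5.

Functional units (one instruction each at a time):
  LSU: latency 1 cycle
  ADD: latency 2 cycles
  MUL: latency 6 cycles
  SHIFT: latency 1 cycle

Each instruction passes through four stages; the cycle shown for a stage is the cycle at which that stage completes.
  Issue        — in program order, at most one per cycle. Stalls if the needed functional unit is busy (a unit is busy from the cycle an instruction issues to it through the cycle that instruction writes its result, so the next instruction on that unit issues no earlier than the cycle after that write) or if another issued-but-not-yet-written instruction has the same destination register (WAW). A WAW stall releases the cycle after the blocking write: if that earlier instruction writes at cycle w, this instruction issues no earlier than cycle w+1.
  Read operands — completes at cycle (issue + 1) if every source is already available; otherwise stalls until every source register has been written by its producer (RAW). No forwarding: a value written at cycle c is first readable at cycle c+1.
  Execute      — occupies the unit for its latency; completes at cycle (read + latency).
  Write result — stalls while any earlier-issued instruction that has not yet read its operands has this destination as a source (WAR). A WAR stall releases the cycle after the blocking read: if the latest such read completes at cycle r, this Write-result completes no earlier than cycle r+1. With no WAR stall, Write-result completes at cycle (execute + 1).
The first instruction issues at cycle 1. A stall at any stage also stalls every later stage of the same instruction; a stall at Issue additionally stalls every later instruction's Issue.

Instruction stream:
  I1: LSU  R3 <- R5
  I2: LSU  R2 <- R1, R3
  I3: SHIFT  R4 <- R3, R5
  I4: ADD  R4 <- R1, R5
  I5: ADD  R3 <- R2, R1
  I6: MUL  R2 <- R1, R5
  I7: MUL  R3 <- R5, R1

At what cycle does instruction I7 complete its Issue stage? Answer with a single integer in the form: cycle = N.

cycle = 25

  I1 | 1 | 2 | 3 | 4
  I2 | 5 | 6 | 7 | 8   struct: LSU busy until I1 writes@4
  I3 | 6 | 7 | 8 | 9
  I4 | 10 | 11 | 13 | 14   WAW R4: wait I3 write@9
  I5 | 15 | 16 | 18 | 19   struct: ADD busy until I4 writes@14
  I6 | 16 | 17 | 23 | 24
  I7 | 25 | 26 | 32 | 33   struct: MUL busy until I6 writes@24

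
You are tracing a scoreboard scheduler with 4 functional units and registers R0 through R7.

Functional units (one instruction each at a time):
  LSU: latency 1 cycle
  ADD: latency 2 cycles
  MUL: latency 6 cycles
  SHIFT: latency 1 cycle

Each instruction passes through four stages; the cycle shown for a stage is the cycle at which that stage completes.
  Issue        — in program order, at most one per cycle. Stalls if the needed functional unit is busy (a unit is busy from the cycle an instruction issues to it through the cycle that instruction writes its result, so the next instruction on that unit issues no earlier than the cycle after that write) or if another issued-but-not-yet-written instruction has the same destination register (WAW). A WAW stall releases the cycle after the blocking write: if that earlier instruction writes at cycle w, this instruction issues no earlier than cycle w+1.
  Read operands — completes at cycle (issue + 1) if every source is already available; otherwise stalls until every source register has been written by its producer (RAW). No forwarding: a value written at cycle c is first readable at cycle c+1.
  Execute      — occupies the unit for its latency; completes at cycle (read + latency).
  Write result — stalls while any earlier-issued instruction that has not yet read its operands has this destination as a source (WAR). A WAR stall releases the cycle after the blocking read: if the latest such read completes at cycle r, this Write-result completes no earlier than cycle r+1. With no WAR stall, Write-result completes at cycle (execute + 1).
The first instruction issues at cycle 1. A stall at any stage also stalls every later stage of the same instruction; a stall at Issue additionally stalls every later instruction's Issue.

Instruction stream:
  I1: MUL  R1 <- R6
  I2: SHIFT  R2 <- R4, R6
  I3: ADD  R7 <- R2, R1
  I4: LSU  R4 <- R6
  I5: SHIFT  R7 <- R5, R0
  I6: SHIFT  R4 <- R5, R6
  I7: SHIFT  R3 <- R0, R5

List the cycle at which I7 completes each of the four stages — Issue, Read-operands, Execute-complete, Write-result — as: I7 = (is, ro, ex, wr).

1) issue 1, read 2, done 8, write 9
2) issue 2, read 3, done 4, write 5
3) issue 3, read 10, done 12, write 13  <RAW R1: wait I1 write@9>
4) issue 4, read 5, done 6, write 7
5) issue 14, read 15, done 16, write 17  <WAW R7: wait I3 write@13>
6) issue 18, read 19, done 20, write 21  <struct: SHIFT busy until I5 writes@17>
7) issue 22, read 23, done 24, write 25  <struct: SHIFT busy until I6 writes@21>

I7 = (22, 23, 24, 25)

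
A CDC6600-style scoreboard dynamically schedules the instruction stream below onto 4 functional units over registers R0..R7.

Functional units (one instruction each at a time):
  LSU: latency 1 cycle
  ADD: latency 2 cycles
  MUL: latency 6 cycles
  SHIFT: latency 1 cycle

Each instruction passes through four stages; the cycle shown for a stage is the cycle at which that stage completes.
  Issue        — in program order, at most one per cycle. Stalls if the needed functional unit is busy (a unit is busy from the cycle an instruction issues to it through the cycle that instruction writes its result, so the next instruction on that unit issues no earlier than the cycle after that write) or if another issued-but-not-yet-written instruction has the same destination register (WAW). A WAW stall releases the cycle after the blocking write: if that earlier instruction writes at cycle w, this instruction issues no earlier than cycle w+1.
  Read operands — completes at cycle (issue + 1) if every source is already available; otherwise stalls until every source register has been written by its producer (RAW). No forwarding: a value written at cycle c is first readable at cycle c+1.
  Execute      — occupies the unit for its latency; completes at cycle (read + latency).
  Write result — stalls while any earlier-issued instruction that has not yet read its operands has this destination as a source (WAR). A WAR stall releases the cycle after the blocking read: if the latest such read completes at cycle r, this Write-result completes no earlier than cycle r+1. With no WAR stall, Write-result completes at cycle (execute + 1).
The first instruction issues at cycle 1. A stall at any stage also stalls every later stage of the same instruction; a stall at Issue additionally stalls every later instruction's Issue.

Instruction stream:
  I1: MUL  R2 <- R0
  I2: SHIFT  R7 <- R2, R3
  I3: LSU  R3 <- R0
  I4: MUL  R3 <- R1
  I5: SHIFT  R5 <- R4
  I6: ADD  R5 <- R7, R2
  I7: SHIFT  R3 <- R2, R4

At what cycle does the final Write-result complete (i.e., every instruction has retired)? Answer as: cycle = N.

cycle = 24

1) issue 1, read 2, done 8, write 9
2) issue 2, read 10, done 11, write 12  <RAW R2: wait I1 write@9>
3) issue 3, read 4, done 5, write 11  <WAR R3: wait I2 read@10>
4) issue 12, read 13, done 19, write 20  <WAW R3: wait I3 write@11>
5) issue 13, read 14, done 15, write 16
6) issue 17, read 18, done 20, write 21  <WAW R5: wait I5 write@16>
7) issue 21, read 22, done 23, write 24  <WAW R3: wait I4 write@20>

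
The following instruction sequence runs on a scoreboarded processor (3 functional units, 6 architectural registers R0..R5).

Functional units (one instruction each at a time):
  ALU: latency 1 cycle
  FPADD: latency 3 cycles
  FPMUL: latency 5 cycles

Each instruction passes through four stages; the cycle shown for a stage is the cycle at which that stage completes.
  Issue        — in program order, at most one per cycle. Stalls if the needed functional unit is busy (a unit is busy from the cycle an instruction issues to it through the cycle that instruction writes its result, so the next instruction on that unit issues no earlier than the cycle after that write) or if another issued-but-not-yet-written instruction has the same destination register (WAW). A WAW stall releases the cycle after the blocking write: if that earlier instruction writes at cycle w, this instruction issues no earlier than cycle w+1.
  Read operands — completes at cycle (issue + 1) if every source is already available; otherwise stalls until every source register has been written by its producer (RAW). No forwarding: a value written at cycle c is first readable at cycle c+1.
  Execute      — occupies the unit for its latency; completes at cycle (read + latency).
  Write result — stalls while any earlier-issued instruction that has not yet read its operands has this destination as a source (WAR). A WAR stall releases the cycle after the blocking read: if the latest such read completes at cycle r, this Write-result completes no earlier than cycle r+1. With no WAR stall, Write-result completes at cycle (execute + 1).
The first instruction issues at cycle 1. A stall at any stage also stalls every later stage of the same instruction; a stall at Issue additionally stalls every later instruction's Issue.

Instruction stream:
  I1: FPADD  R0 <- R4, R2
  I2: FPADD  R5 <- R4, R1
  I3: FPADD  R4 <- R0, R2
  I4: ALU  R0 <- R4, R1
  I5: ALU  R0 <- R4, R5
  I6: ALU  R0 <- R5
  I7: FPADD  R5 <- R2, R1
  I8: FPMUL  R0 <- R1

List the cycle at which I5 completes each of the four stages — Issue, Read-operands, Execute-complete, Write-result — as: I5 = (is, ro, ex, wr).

I5 = (22, 23, 24, 25)

1) issue 1, read 2, done 5, write 6
2) issue 7, read 8, done 11, write 12  <struct: FPADD busy until I1 writes@6>
3) issue 13, read 14, done 17, write 18  <struct: FPADD busy until I2 writes@12>
4) issue 14, read 19, done 20, write 21  <RAW R4: wait I3 write@18>
5) issue 22, read 23, done 24, write 25  <struct: ALU busy until I4 writes@21>
6) issue 26, read 27, done 28, write 29  <struct: ALU busy until I5 writes@25>
7) issue 27, read 28, done 31, write 32
8) issue 30, read 31, done 36, write 37  <WAW R0: wait I6 write@29>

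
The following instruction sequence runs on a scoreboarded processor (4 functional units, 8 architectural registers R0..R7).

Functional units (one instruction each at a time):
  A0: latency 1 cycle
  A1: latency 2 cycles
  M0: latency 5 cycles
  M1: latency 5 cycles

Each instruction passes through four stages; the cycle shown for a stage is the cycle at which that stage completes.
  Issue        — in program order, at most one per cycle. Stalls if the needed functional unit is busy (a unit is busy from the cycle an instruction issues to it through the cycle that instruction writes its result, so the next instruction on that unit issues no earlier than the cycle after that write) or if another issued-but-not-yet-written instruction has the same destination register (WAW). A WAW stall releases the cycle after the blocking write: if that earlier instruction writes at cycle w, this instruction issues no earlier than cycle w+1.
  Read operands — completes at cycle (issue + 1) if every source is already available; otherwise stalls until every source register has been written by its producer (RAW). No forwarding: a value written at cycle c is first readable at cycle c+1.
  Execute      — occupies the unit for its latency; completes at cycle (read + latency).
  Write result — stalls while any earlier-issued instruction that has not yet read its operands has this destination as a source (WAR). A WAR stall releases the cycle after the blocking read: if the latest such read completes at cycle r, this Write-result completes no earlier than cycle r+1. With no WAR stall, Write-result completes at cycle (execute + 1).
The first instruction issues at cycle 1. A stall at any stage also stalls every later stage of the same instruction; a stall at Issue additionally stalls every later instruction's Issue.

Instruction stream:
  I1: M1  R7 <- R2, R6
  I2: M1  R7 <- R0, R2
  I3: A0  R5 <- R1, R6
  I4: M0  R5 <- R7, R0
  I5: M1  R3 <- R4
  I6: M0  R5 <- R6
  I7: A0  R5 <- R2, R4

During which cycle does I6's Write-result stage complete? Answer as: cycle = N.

cycle = 31

  I1 | 1 | 2 | 7 | 8
  I2 | 9 | 10 | 15 | 16   struct: M1 busy until I1 writes@8
  I3 | 10 | 11 | 12 | 13
  I4 | 14 | 17 | 22 | 23   WAW R5: wait I3 write@13 · RAW R7: wait I2 write@16
  I5 | 17 | 18 | 23 | 24   struct: M1 busy until I2 writes@16
  I6 | 24 | 25 | 30 | 31   struct: M0 busy until I4 writes@23
  I7 | 32 | 33 | 34 | 35   WAW R5: wait I6 write@31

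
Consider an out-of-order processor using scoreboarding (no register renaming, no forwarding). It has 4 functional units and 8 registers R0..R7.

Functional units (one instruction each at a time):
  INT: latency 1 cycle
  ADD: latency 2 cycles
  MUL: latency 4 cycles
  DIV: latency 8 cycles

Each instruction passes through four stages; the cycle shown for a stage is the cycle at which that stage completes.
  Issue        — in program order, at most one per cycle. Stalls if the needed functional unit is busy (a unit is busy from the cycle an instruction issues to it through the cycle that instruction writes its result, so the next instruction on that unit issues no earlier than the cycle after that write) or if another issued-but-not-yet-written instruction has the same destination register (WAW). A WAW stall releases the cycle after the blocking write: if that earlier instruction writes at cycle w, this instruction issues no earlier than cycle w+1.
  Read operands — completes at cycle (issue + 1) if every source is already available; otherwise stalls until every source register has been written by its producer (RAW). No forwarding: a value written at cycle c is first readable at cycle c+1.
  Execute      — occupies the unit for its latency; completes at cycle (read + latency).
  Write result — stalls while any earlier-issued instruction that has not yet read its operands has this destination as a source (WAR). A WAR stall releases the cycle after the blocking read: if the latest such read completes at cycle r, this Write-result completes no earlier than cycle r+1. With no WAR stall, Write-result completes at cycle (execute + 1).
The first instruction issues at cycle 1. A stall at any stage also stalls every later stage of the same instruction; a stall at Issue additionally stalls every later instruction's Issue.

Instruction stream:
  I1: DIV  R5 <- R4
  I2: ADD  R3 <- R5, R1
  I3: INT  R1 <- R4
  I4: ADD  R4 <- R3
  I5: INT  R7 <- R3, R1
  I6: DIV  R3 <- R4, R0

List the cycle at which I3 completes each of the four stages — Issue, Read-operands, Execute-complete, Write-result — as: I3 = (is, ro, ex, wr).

I3 = (3, 4, 5, 13)

c1: I1→DIV
c2: I1 RO | I2→ADD
c3: I3→INT
c4: I3 RO
c5: I3 EX
c10: I1 EX
c11: I1 WR R5
c12: I2 RO
c13: I3 WR R1
c14: I2 EX
c15: I2 WR R3
c16: I4→ADD
c17: I4 RO | I5→INT
c18: I5 RO | I6→DIV
c19: I4 EX | I5 EX
c20: I4 WR R4 | I5 WR R7
c21: I6 RO
c29: I6 EX
c30: I6 WR R3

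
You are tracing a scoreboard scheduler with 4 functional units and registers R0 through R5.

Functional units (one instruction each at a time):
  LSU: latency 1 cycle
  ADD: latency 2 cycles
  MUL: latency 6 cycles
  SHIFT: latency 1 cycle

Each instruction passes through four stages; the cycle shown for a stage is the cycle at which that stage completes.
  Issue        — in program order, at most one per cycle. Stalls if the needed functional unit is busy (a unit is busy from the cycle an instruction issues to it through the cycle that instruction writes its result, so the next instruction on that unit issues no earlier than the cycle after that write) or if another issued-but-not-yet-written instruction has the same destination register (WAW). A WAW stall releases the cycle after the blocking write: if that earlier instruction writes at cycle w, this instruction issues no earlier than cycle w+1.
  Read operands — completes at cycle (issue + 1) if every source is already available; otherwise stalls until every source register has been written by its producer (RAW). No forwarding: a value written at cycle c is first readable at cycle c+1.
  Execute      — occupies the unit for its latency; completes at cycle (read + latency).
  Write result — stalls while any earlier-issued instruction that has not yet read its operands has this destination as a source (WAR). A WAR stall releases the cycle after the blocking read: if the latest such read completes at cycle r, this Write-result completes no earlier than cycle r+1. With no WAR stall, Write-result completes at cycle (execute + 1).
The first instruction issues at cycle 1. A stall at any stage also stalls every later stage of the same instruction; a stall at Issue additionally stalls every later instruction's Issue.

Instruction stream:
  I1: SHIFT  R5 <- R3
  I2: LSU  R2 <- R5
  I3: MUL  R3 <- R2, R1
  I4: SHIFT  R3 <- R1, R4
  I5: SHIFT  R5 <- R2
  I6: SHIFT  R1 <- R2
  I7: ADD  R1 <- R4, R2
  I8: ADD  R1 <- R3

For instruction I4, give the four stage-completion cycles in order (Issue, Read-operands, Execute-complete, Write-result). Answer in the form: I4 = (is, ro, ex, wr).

cycle 1: I1 issues→SHIFT
cycle 2: I1 reads, I2 issues→LSU
cycle 3: I1 exec-done, I3 issues→MUL
cycle 4: I1 writes R5
cycle 5: I2 reads
cycle 6: I2 exec-done
cycle 7: I2 writes R2
cycle 8: I3 reads
cycle 14: I3 exec-done
cycle 15: I3 writes R3
cycle 16: I4 issues→SHIFT
cycle 17: I4 reads
cycle 18: I4 exec-done
cycle 19: I4 writes R3
cycle 20: I5 issues→SHIFT
cycle 21: I5 reads
cycle 22: I5 exec-done
cycle 23: I5 writes R5
cycle 24: I6 issues→SHIFT
cycle 25: I6 reads
cycle 26: I6 exec-done
cycle 27: I6 writes R1
cycle 28: I7 issues→ADD
cycle 29: I7 reads
cycle 31: I7 exec-done
cycle 32: I7 writes R1
cycle 33: I8 issues→ADD
cycle 34: I8 reads
cycle 36: I8 exec-done
cycle 37: I8 writes R1

I4 = (16, 17, 18, 19)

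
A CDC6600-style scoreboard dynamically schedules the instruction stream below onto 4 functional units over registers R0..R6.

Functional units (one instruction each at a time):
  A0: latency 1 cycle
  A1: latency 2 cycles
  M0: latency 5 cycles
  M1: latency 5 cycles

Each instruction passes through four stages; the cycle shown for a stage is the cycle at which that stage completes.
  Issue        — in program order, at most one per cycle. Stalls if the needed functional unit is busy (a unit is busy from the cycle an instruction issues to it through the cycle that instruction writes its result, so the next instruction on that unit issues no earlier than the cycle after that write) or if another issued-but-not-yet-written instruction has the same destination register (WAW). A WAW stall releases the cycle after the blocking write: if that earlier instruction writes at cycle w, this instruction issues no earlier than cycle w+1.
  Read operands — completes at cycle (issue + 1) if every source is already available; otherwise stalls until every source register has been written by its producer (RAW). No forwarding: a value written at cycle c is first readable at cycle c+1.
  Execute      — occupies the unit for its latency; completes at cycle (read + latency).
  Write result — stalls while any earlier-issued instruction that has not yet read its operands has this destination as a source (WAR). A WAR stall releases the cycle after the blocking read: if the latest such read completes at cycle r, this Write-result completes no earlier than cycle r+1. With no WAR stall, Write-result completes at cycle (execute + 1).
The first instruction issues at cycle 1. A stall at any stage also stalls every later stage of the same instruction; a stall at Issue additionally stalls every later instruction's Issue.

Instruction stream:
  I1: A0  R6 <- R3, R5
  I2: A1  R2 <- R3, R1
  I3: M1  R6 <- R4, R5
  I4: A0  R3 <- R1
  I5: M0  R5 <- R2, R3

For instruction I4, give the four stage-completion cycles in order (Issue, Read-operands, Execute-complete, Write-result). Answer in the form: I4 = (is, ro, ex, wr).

I1: IS=1 RO=2 EX=3 WR=4
I2: IS=2 RO=3 EX=5 WR=6
I3: IS=5 RO=6 EX=11 WR=12  [WAW R6: wait I1 write@4]
I4: IS=6 RO=7 EX=8 WR=9
I5: IS=7 RO=10 EX=15 WR=16  [RAW R3: wait I4 write@9]

I4 = (6, 7, 8, 9)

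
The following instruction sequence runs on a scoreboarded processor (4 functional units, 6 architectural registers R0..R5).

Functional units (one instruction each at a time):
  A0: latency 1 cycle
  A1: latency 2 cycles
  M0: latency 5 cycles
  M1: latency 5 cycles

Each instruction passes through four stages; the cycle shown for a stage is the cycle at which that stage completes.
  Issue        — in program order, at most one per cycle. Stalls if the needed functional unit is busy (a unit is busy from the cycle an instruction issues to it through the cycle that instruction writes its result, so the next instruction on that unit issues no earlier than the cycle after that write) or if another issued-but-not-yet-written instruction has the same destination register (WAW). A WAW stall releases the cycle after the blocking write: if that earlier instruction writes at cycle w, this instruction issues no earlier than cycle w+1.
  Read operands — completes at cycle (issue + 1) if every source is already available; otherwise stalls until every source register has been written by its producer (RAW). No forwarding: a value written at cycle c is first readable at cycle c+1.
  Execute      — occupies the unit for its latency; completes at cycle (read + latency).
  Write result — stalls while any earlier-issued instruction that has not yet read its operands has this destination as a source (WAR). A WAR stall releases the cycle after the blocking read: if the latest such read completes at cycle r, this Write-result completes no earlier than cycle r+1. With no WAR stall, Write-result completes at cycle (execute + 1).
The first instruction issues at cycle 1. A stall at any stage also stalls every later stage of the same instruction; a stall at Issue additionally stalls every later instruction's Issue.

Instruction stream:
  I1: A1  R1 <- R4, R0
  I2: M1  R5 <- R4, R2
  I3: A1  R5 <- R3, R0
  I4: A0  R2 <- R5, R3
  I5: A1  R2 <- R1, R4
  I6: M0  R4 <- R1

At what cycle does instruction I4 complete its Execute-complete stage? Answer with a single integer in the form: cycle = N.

cycle = 16

I1  is:1  ro:2  ex:4  wr:5
I2  is:2  ro:3  ex:8  wr:9
I3  is:10  ro:11  ex:13  wr:14  — WAW R5: wait I2 write@9
I4  is:11  ro:15  ex:16  wr:17  — RAW R5: wait I3 write@14
I5  is:18  ro:19  ex:21  wr:22  — WAW R2: wait I4 write@17
I6  is:19  ro:20  ex:25  wr:26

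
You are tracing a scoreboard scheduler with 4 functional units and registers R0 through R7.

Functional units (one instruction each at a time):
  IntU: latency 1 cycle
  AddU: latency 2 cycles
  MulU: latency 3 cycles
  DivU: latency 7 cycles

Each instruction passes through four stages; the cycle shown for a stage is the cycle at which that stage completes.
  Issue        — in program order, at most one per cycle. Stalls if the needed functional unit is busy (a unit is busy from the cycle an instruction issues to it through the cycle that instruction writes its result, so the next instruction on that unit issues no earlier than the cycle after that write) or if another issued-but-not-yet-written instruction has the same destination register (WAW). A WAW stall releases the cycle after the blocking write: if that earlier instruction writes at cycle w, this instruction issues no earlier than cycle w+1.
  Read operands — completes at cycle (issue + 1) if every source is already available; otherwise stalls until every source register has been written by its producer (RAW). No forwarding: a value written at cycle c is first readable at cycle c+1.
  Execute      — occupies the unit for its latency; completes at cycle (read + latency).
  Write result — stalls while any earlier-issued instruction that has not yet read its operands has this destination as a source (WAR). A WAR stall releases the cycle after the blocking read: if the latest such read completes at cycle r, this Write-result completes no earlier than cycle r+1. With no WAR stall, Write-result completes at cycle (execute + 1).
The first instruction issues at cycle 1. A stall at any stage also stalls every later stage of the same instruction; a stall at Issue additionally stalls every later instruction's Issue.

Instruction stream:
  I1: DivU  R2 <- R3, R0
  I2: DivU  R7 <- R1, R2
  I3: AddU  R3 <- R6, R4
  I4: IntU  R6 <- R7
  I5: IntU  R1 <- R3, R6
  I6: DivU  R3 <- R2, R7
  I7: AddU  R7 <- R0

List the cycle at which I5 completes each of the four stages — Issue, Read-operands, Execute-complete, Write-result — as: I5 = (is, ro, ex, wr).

c1: I1→DivU
c2: I1 RO
c9: I1 EX
c10: I1 WR R2
c11: I2→DivU
c12: I2 RO; I3→AddU
c13: I3 RO; I4→IntU
c15: I3 EX
c16: I3 WR R3
c19: I2 EX
c20: I2 WR R7
c21: I4 RO
c22: I4 EX
c23: I4 WR R6
c24: I5→IntU
c25: I5 RO; I6→DivU
c26: I5 EX; I6 RO; I7→AddU
c27: I5 WR R1; I7 RO
c29: I7 EX
c30: I7 WR R7
c33: I6 EX
c34: I6 WR R3

I5 = (24, 25, 26, 27)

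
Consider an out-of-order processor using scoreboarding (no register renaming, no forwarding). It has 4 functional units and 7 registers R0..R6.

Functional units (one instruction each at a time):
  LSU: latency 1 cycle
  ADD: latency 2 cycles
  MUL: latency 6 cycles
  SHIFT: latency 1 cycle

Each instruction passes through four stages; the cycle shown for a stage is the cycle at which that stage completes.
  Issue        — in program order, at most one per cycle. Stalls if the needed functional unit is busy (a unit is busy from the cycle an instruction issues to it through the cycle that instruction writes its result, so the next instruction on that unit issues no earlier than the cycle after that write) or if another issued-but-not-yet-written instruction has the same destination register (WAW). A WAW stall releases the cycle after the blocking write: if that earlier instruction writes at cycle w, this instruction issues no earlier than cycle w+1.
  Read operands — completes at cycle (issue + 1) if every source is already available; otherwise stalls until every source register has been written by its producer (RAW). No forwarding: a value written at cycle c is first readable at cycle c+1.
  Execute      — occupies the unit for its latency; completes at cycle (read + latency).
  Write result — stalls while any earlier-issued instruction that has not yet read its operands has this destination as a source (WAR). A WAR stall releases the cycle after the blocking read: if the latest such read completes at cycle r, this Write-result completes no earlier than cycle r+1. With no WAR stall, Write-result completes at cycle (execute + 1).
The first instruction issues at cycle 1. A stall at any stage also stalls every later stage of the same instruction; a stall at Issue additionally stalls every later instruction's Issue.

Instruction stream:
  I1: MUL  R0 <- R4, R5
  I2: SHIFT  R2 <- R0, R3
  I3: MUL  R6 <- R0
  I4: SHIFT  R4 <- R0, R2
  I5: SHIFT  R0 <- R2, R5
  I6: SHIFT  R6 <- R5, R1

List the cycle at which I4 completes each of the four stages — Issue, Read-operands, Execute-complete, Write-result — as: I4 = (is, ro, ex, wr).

[I1] 1/2/8/9
[I2] 2/10/11/12  (RAW R0: wait I1 write@9)
[I3] 10/11/17/18  (struct: MUL busy until I1 writes@9)
[I4] 13/14/15/16  (struct: SHIFT busy until I2 writes@12)
[I5] 17/18/19/20  (struct: SHIFT busy until I4 writes@16)
[I6] 21/22/23/24  (struct: SHIFT busy until I5 writes@20)

I4 = (13, 14, 15, 16)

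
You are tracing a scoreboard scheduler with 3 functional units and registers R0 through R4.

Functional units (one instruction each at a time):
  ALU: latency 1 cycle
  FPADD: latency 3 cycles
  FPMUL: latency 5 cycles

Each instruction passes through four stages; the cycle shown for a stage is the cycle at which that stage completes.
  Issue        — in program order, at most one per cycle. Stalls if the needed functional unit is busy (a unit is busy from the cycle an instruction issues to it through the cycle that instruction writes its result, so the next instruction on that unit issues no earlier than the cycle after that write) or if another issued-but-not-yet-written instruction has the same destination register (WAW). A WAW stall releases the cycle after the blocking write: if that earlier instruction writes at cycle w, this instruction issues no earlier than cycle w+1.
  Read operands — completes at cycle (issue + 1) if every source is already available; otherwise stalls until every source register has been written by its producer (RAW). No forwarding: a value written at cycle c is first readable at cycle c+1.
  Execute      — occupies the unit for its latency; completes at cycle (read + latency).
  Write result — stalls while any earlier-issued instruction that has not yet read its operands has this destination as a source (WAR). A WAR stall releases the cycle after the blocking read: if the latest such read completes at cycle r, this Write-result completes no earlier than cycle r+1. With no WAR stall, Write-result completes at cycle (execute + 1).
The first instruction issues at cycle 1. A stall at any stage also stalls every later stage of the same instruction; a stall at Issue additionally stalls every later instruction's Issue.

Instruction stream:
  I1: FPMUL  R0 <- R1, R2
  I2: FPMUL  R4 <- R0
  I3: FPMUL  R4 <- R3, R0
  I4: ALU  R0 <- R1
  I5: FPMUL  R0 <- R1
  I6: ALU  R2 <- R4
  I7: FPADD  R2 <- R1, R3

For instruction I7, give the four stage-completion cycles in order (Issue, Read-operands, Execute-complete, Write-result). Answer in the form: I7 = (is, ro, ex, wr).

I7 = (30, 31, 34, 35)

I1  is:1  ro:2  ex:7  wr:8
I2  is:9  ro:10  ex:15  wr:16  — struct: FPMUL busy until I1 writes@8
I3  is:17  ro:18  ex:23  wr:24  — struct: FPMUL busy until I2 writes@16
I4  is:18  ro:19  ex:20  wr:21
I5  is:25  ro:26  ex:31  wr:32  — struct: FPMUL busy until I3 writes@24
I6  is:26  ro:27  ex:28  wr:29
I7  is:30  ro:31  ex:34  wr:35  — WAW R2: wait I6 write@29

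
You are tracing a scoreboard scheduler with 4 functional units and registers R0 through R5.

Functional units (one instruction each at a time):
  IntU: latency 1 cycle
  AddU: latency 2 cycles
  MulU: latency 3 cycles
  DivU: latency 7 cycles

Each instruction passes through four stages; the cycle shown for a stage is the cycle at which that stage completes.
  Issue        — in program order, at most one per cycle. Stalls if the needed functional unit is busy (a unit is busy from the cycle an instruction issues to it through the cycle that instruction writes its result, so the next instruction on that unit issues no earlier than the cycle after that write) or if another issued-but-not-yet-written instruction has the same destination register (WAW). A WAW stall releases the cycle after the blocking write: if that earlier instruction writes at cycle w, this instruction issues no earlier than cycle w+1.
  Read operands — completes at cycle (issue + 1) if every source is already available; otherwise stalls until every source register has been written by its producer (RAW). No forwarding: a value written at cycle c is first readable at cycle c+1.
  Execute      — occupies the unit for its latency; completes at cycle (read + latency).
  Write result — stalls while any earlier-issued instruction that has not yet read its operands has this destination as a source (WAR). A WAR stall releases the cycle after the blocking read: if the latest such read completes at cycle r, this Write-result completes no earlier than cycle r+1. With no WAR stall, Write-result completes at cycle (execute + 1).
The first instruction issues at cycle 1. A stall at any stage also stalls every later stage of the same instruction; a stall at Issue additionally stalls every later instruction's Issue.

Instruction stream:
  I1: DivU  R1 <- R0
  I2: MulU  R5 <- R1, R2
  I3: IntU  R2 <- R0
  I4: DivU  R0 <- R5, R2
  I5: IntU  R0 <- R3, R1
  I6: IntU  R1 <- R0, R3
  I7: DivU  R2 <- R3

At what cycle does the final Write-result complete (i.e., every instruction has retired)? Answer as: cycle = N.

[I1] 1/2/9/10
[I2] 2/11/14/15  (RAW R1: wait I1 write@10)
[I3] 3/4/5/12  (WAR R2: wait I2 read@11)
[I4] 11/16/23/24  (struct: DivU busy until I1 writes@10; RAW R5: wait I2 write@15)
[I5] 25/26/27/28  (WAW R0: wait I4 write@24)
[I6] 29/30/31/32  (struct: IntU busy until I5 writes@28)
[I7] 30/31/38/39

cycle = 39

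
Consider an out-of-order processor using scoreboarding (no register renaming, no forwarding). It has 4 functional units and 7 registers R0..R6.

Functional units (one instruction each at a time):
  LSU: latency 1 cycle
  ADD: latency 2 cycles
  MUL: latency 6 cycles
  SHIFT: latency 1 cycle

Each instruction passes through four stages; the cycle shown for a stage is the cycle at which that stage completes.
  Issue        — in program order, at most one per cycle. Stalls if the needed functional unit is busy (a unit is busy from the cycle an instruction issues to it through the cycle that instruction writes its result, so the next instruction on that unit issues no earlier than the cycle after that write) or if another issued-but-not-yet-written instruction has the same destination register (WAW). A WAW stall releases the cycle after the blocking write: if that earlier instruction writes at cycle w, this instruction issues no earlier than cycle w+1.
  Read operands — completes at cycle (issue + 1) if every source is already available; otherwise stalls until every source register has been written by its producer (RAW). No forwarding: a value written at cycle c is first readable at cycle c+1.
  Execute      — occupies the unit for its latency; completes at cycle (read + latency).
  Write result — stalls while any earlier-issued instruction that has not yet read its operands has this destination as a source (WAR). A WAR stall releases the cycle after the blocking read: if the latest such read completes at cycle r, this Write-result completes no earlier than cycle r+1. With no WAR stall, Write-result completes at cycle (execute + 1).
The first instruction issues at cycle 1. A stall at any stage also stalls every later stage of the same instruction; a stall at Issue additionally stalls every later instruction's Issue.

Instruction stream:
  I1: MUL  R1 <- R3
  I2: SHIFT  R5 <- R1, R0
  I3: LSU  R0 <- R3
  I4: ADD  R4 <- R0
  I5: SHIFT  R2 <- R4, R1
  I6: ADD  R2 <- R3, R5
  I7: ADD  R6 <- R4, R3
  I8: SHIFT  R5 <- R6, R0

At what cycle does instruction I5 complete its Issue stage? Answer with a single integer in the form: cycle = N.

cycle = 13

[1] issue I1 (MUL)
[2] I1 read-ops | issue I2 (SHIFT)
[3] issue I3 (LSU)
[4] I3 read-ops | issue I4 (ADD)
[5] I3 finished on LSU
[8] I1 finished on MUL
[9] I1→R1
[10] I2 read-ops
[11] I2 finished on SHIFT | I3→R0
[12] I2→R5 | I4 read-ops
[13] issue I5 (SHIFT)
[14] I4 finished on ADD
[15] I4→R4
[16] I5 read-ops
[17] I5 finished on SHIFT
[18] I5→R2
[19] issue I6 (ADD)
[20] I6 read-ops
[22] I6 finished on ADD
[23] I6→R2
[24] issue I7 (ADD)
[25] I7 read-ops | issue I8 (SHIFT)
[27] I7 finished on ADD
[28] I7→R6
[29] I8 read-ops
[30] I8 finished on SHIFT
[31] I8→R5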